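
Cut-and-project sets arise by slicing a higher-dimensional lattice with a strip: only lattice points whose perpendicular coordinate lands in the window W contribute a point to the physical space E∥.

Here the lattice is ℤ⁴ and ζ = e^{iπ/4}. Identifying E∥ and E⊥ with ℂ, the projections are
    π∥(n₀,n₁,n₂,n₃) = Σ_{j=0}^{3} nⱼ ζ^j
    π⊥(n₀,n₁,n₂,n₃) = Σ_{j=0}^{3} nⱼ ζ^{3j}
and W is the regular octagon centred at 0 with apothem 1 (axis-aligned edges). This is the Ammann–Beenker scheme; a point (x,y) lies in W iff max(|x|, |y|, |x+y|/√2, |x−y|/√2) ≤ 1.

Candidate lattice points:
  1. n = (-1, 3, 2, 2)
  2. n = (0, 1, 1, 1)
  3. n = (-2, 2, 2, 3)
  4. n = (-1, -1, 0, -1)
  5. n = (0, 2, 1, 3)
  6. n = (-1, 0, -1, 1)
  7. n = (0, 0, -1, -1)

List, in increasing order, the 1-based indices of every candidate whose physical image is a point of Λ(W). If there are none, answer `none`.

π⊥(n) = n₀ + n₁ζ³ + n₂ζ⁶ + n₃ζ⁹ where ζ = e^{iπ/4}.
#1 (-1, 3, 2, 2): internal (-1.70711, 1.53553); octagon support 2.29289 vs apothem 1 → ∉ W
#2 (0, 1, 1, 1): internal (0.00000, 0.41421); octagon support 0.41421 vs apothem 1 → ∈ W
#3 (-2, 2, 2, 3): internal (-1.29289, 1.53553); octagon support 2.00000 vs apothem 1 → ∉ W
#4 (-1, -1, 0, -1): internal (-1.00000, -1.41421); octagon support 1.70711 vs apothem 1 → ∉ W
#5 (0, 2, 1, 3): internal (0.70711, 2.53553); octagon support 2.53553 vs apothem 1 → ∉ W
#6 (-1, 0, -1, 1): internal (-0.29289, 1.70711); octagon support 1.70711 vs apothem 1 → ∉ W
#7 (0, 0, -1, -1): internal (-0.70711, 0.29289); octagon support 0.70711 vs apothem 1 → ∈ W

2, 7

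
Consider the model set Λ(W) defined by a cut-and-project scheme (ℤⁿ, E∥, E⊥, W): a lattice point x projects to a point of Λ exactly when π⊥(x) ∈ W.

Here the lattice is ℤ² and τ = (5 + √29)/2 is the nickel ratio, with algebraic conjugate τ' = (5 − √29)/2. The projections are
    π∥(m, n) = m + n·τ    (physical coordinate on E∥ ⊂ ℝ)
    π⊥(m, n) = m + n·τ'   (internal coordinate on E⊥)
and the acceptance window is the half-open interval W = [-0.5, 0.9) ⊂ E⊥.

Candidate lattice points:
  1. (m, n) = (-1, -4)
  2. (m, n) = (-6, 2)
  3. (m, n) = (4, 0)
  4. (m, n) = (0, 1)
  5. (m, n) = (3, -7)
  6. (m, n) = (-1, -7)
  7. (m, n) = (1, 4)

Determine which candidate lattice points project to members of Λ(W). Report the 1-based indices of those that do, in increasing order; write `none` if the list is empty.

Numerically τ ≈ 5.19258 and τ' = −1/τ ≈ -0.19258.
[1] lift (-1,-4): star map gives -0.22967; window check -0.5 ≤ -0.22967 < 0.9 is true → IN Λ
[2] lift (-6,2): star map gives -6.38516; window check -0.5 ≤ -6.38516 < 0.9 is false → out
[3] lift (4,0): star map gives 4.00000; window check -0.5 ≤ 4.00000 < 0.9 is false → out
[4] lift (0,1): star map gives -0.19258; window check -0.5 ≤ -0.19258 < 0.9 is true → IN Λ
[5] lift (3,-7): star map gives 4.34808; window check -0.5 ≤ 4.34808 < 0.9 is false → out
[6] lift (-1,-7): star map gives 0.34808; window check -0.5 ≤ 0.34808 < 0.9 is true → IN Λ
[7] lift (1,4): star map gives 0.22967; window check -0.5 ≤ 0.22967 < 0.9 is true → IN Λ

1, 4, 6, 7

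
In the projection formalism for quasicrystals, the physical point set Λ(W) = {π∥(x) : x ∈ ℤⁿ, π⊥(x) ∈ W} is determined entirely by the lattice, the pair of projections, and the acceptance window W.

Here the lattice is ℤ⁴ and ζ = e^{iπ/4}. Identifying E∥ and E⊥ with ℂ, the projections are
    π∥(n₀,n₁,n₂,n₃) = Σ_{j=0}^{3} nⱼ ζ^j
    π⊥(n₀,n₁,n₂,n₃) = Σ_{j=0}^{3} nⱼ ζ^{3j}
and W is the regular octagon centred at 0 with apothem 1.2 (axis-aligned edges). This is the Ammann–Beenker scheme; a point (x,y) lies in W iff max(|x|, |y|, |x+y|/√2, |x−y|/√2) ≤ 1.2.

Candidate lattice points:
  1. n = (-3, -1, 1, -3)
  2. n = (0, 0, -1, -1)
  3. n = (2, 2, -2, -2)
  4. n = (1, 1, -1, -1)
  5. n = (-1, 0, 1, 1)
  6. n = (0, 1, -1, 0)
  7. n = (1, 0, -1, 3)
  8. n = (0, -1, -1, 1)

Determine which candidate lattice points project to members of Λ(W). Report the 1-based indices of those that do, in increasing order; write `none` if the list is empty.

2, 4, 5

Internal map: ζ^{3j} for j=0..3 gives (1,0), (−√2/2,√2/2), (0,−1), (√2/2,√2/2).
candidate 1: n = (-3, -1, 1, -3) → π⊥ ≈ (-4.414214, -3.828427); max(|x|,|y|,|x±y|/√2) = 5.828427 > 1.2 ⇒ ∉ W
candidate 2: n = (0, 0, -1, -1) → π⊥ ≈ (-0.707107, +0.292893); max(|x|,|y|,|x±y|/√2) = 0.707107 ≤ 1.2 ⇒ ∈ W
candidate 3: n = (2, 2, -2, -2) → π⊥ ≈ (-0.828427, +2.000000); max(|x|,|y|,|x±y|/√2) = 2.000000 > 1.2 ⇒ ∉ W
candidate 4: n = (1, 1, -1, -1) → π⊥ ≈ (-0.414214, +1.000000); max(|x|,|y|,|x±y|/√2) = 1.000000 ≤ 1.2 ⇒ ∈ W
candidate 5: n = (-1, 0, 1, 1) → π⊥ ≈ (-0.292893, -0.292893); max(|x|,|y|,|x±y|/√2) = 0.414214 ≤ 1.2 ⇒ ∈ W
candidate 6: n = (0, 1, -1, 0) → π⊥ ≈ (-0.707107, +1.707107); max(|x|,|y|,|x±y|/√2) = 1.707107 > 1.2 ⇒ ∉ W
candidate 7: n = (1, 0, -1, 3) → π⊥ ≈ (+3.121320, +3.121320); max(|x|,|y|,|x±y|/√2) = 4.414214 > 1.2 ⇒ ∉ W
candidate 8: n = (0, -1, -1, 1) → π⊥ ≈ (+1.414214, +1.000000); max(|x|,|y|,|x±y|/√2) = 1.707107 > 1.2 ⇒ ∉ W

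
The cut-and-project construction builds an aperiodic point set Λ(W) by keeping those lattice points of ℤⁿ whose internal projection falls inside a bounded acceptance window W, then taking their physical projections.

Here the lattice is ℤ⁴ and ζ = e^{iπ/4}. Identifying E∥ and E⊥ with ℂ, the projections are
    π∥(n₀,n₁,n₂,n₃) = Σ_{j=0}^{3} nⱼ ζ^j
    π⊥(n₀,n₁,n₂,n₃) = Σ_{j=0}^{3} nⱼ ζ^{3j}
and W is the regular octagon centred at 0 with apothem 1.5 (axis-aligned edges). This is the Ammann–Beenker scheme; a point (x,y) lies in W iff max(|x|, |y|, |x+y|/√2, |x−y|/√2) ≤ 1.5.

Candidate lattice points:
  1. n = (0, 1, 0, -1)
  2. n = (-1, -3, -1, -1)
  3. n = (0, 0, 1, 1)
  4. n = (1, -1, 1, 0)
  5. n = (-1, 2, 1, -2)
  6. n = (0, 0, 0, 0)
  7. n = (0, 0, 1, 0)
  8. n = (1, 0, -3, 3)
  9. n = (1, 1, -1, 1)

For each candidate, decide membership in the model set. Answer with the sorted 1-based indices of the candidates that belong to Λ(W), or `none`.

1, 3, 6, 7

π⊥(n) = n₀ + n₁ζ³ + n₂ζ⁶ + n₃ζ⁹ where ζ = e^{iπ/4}.
candidate 1: n = (0, 1, 0, -1) → π⊥ ≈ (-1.414214, +0.000000); max(|x|,|y|,|x±y|/√2) = 1.414214 ≤ 1.5 ⇒ ∈ W
candidate 2: n = (-1, -3, -1, -1) → π⊥ ≈ (+0.414214, -1.828427); max(|x|,|y|,|x±y|/√2) = 1.828427 > 1.5 ⇒ ∉ W
candidate 3: n = (0, 0, 1, 1) → π⊥ ≈ (+0.707107, -0.292893); max(|x|,|y|,|x±y|/√2) = 0.707107 ≤ 1.5 ⇒ ∈ W
candidate 4: n = (1, -1, 1, 0) → π⊥ ≈ (+1.707107, -1.707107); max(|x|,|y|,|x±y|/√2) = 2.414214 > 1.5 ⇒ ∉ W
candidate 5: n = (-1, 2, 1, -2) → π⊥ ≈ (-3.828427, -1.000000); max(|x|,|y|,|x±y|/√2) = 3.828427 > 1.5 ⇒ ∉ W
candidate 6: n = (0, 0, 0, 0) → π⊥ ≈ (+0.000000, +0.000000); max(|x|,|y|,|x±y|/√2) = 0.000000 ≤ 1.5 ⇒ ∈ W
candidate 7: n = (0, 0, 1, 0) → π⊥ ≈ (+0.000000, -1.000000); max(|x|,|y|,|x±y|/√2) = 1.000000 ≤ 1.5 ⇒ ∈ W
candidate 8: n = (1, 0, -3, 3) → π⊥ ≈ (+3.121320, +5.121320); max(|x|,|y|,|x±y|/√2) = 5.828427 > 1.5 ⇒ ∉ W
candidate 9: n = (1, 1, -1, 1) → π⊥ ≈ (+1.000000, +2.414214); max(|x|,|y|,|x±y|/√2) = 2.414214 > 1.5 ⇒ ∉ W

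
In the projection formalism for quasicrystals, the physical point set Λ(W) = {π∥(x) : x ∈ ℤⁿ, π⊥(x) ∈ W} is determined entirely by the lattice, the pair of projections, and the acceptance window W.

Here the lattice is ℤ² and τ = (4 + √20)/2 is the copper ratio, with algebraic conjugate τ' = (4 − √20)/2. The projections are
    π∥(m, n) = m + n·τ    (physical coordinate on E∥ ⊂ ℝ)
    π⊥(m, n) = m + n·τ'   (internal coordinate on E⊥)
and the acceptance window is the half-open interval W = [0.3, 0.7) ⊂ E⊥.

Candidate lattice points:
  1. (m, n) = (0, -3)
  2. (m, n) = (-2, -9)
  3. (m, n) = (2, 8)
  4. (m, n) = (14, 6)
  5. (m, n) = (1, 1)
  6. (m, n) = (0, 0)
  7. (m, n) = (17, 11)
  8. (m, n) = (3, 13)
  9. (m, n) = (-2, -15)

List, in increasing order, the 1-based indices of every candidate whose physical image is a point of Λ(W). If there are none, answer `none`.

τ' = (4−√20)/2 ≈ -0.2361.
#1 (0,-3): internal coord 0 + (-3)·τ' = +0.7082; +0.7082 ∉ [0.3, 0.7) → out
#2 (-2,-9): internal coord -2 + (-9)·τ' = +0.1246; +0.1246 ∉ [0.3, 0.7) → out
#3 (2,8): internal coord 2 + (8)·τ' = +0.1115; +0.1115 ∉ [0.3, 0.7) → out
#4 (14,6): internal coord 14 + (6)·τ' = +12.5836; +12.5836 ∉ [0.3, 0.7) → out
#5 (1,1): internal coord 1 + (1)·τ' = +0.7639; +0.7639 ∉ [0.3, 0.7) → out
#6 (0,0): internal coord 0 + (0)·τ' = +0.0000; +0.0000 ∉ [0.3, 0.7) → out
#7 (17,11): internal coord 17 + (11)·τ' = +14.4033; +14.4033 ∉ [0.3, 0.7) → out
#8 (3,13): internal coord 3 + (13)·τ' = -0.0689; -0.0689 ∉ [0.3, 0.7) → out
#9 (-2,-15): internal coord -2 + (-15)·τ' = +1.5410; +1.5410 ∉ [0.3, 0.7) → out

none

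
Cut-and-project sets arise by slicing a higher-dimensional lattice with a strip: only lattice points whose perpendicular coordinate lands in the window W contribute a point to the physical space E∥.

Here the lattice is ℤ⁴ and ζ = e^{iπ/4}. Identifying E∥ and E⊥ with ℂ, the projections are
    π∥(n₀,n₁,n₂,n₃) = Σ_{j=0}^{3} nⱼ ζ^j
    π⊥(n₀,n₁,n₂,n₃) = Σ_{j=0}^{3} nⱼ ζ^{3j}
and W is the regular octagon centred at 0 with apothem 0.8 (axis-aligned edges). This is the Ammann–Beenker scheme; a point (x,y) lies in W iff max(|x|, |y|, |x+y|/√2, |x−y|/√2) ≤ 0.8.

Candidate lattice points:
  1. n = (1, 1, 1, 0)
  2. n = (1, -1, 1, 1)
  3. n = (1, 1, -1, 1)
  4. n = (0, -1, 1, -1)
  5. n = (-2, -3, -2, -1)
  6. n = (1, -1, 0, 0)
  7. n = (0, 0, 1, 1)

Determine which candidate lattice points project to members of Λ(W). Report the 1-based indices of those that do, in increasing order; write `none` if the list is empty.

1, 7

With ζ = e^{iπ/4} the internal vectors are ζ^0,ζ^3,ζ^6,ζ^9.
#1 (1, 1, 1, 0): internal (0.29289, -0.29289); octagon support 0.41421 vs apothem 0.8 → ∈ W
#2 (1, -1, 1, 1): internal (2.41421, -1.00000); octagon support 2.41421 vs apothem 0.8 → ∉ W
#3 (1, 1, -1, 1): internal (1.00000, 2.41421); octagon support 2.41421 vs apothem 0.8 → ∉ W
#4 (0, -1, 1, -1): internal (0.00000, -2.41421); octagon support 2.41421 vs apothem 0.8 → ∉ W
#5 (-2, -3, -2, -1): internal (-0.58579, -0.82843); octagon support 1.00000 vs apothem 0.8 → ∉ W
#6 (1, -1, 0, 0): internal (1.70711, -0.70711); octagon support 1.70711 vs apothem 0.8 → ∉ W
#7 (0, 0, 1, 1): internal (0.70711, -0.29289); octagon support 0.70711 vs apothem 0.8 → ∈ W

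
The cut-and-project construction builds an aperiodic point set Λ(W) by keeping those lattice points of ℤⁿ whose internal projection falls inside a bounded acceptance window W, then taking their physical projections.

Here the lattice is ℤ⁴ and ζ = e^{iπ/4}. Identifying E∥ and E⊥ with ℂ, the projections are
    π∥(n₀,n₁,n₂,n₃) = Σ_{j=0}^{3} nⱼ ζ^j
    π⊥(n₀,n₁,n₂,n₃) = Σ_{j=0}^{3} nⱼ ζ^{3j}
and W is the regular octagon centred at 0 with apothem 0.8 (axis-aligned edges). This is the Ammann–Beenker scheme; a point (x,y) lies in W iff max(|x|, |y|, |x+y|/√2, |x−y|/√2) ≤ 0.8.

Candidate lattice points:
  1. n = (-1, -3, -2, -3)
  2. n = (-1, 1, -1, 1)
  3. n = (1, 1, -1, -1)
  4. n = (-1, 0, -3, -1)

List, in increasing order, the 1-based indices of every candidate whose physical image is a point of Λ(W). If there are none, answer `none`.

With ζ = e^{iπ/4} the internal vectors are ζ^0,ζ^3,ζ^6,ζ^9.
candidate 1: n = (-1, -3, -2, -3) → π⊥ ≈ (-1.00000, -2.24264); max(|x|,|y|,|x±y|/√2) = 2.29289 > 0.8 ⇒ ∉ W
candidate 2: n = (-1, 1, -1, 1) → π⊥ ≈ (-1.00000, +2.41421); max(|x|,|y|,|x±y|/√2) = 2.41421 > 0.8 ⇒ ∉ W
candidate 3: n = (1, 1, -1, -1) → π⊥ ≈ (-0.41421, +1.00000); max(|x|,|y|,|x±y|/√2) = 1.00000 > 0.8 ⇒ ∉ W
candidate 4: n = (-1, 0, -3, -1) → π⊥ ≈ (-1.70711, +2.29289); max(|x|,|y|,|x±y|/√2) = 2.82843 > 0.8 ⇒ ∉ W

none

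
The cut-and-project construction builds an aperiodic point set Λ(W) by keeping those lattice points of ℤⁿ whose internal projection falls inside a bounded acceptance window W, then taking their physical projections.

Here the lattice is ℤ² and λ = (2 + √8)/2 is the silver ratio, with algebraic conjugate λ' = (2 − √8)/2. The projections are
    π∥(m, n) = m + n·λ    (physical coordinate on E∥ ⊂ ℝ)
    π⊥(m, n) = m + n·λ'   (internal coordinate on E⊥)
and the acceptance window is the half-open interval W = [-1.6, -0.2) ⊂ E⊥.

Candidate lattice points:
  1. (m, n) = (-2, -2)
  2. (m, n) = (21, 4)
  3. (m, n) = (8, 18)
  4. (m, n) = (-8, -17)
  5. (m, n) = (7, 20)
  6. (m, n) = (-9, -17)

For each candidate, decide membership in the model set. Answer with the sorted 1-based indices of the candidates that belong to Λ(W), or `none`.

λ' = (2−√8)/2 ≈ -0.4142.
[1] lift (-2,-2): star map gives -1.1716; window check -1.6 ≤ -1.1716 < -0.2 is true → IN Λ
[2] lift (21,4): star map gives 19.3431; window check -1.6 ≤ 19.3431 < -0.2 is false → out
[3] lift (8,18): star map gives 0.5442; window check -1.6 ≤ 0.5442 < -0.2 is false → out
[4] lift (-8,-17): star map gives -0.9584; window check -1.6 ≤ -0.9584 < -0.2 is true → IN Λ
[5] lift (7,20): star map gives -1.2843; window check -1.6 ≤ -1.2843 < -0.2 is true → IN Λ
[6] lift (-9,-17): star map gives -1.9584; window check -1.6 ≤ -1.9584 < -0.2 is false → out

1, 4, 5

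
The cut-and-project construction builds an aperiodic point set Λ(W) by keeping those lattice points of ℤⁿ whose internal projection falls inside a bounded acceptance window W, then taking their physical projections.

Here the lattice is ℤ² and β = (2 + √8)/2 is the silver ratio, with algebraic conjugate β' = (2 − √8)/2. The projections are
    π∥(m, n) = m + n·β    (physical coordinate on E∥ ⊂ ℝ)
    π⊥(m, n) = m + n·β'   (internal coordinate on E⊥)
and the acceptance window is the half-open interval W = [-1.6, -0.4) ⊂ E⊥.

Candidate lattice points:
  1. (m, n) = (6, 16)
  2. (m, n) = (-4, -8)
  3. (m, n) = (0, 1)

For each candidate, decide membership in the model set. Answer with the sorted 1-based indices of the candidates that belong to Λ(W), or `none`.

1, 2, 3

β' = (2−√8)/2 ≈ -0.414214.
candidate 1: (m,n)=(6,16) → π∥ = 6+16·β ≈ 44.627417, π⊥ = 6+16·β' ≈ -0.627417 ∈ [-1.6, -0.4) ⇒ IN Λ
candidate 2: (m,n)=(-4,-8) → π∥ = -4-8·β ≈ -23.313708, π⊥ = -4-8·β' ≈ -0.686292 ∈ [-1.6, -0.4) ⇒ IN Λ
candidate 3: (m,n)=(0,1) → π∥ = 0+1·β ≈ 2.414214, π⊥ = 0+1·β' ≈ -0.414214 ∈ [-1.6, -0.4) ⇒ IN Λ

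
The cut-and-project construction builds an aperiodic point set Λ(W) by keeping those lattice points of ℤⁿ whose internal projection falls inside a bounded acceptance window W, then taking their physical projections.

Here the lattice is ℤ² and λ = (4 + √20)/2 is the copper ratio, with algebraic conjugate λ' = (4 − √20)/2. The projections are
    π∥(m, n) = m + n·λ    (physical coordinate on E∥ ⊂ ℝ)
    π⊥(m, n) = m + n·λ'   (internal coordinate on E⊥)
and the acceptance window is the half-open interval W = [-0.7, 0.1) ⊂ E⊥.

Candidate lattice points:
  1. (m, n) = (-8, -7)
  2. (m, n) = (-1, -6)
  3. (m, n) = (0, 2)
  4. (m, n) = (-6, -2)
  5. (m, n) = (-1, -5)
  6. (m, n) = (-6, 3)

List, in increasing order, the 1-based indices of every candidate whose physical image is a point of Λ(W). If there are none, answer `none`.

3

Numerically λ ≈ 4.23607 and λ' = −1/λ ≈ -0.23607.
[1] lift (-8,-7): star map gives -6.34752; window check -0.7 ≤ -6.34752 < 0.1 is false → out
[2] lift (-1,-6): star map gives 0.41641; window check -0.7 ≤ 0.41641 < 0.1 is false → out
[3] lift (0,2): star map gives -0.47214; window check -0.7 ≤ -0.47214 < 0.1 is true → IN Λ
[4] lift (-6,-2): star map gives -5.52786; window check -0.7 ≤ -5.52786 < 0.1 is false → out
[5] lift (-1,-5): star map gives 0.18034; window check -0.7 ≤ 0.18034 < 0.1 is false → out
[6] lift (-6,3): star map gives -6.70820; window check -0.7 ≤ -6.70820 < 0.1 is false → out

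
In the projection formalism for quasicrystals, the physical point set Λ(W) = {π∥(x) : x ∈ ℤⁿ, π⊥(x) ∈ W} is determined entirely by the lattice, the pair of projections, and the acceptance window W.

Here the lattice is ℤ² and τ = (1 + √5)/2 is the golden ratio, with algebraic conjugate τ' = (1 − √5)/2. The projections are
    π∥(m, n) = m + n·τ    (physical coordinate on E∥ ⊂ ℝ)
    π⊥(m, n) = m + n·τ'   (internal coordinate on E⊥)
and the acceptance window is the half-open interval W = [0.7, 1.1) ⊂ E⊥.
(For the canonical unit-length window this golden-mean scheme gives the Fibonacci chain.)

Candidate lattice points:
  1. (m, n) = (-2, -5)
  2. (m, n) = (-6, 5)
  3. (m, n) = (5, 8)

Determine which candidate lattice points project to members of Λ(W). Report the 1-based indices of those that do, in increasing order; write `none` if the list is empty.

τ' = (1−√5)/2 ≈ -0.61803.
[1] lift (-2,-5): star map gives 1.09017; window check 0.7 ≤ 1.09017 < 1.1 is true → IN Λ
[2] lift (-6,5): star map gives -9.09017; window check 0.7 ≤ -9.09017 < 1.1 is false → out
[3] lift (5,8): star map gives 0.05573; window check 0.7 ≤ 0.05573 < 1.1 is false → out

1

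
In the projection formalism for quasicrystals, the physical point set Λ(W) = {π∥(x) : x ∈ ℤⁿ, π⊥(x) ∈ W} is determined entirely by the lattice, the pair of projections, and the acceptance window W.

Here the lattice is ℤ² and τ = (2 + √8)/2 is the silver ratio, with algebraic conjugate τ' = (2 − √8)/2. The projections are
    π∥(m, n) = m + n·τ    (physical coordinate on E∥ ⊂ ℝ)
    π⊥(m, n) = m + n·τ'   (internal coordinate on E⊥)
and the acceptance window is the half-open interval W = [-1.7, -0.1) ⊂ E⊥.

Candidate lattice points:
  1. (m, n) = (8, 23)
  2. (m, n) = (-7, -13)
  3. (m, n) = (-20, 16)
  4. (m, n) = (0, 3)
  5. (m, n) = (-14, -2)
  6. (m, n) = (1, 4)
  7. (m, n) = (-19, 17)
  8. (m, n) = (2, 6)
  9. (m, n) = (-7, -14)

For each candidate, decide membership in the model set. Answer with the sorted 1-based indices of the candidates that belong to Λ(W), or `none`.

τ' = (2−√8)/2 ≈ -0.414214.
#1 (8,23): internal coord 8 + (23)·τ' = -1.526912; -1.526912 ∈ [-1.7, -0.1) → IN Λ
#2 (-7,-13): internal coord -7 + (-13)·τ' = -1.615224; -1.615224 ∈ [-1.7, -0.1) → IN Λ
#3 (-20,16): internal coord -20 + (16)·τ' = -26.627417; -26.627417 ∉ [-1.7, -0.1) → out
#4 (0,3): internal coord 0 + (3)·τ' = -1.242641; -1.242641 ∈ [-1.7, -0.1) → IN Λ
#5 (-14,-2): internal coord -14 + (-2)·τ' = -13.171573; -13.171573 ∉ [-1.7, -0.1) → out
#6 (1,4): internal coord 1 + (4)·τ' = -0.656854; -0.656854 ∈ [-1.7, -0.1) → IN Λ
#7 (-19,17): internal coord -19 + (17)·τ' = -26.041631; -26.041631 ∉ [-1.7, -0.1) → out
#8 (2,6): internal coord 2 + (6)·τ' = -0.485281; -0.485281 ∈ [-1.7, -0.1) → IN Λ
#9 (-7,-14): internal coord -7 + (-14)·τ' = -1.201010; -1.201010 ∈ [-1.7, -0.1) → IN Λ

1, 2, 4, 6, 8, 9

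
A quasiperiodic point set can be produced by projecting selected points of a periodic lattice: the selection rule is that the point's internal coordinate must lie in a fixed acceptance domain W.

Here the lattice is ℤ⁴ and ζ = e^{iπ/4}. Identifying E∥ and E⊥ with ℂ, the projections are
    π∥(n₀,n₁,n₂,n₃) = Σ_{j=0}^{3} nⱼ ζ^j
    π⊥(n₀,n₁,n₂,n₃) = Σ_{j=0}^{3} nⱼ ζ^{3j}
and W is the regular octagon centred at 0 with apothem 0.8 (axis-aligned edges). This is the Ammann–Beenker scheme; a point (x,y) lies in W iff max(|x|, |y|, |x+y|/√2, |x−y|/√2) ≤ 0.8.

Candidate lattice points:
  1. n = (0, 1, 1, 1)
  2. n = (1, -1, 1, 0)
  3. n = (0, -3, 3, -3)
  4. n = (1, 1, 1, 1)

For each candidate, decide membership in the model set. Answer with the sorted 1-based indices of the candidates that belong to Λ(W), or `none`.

Internal map: ζ^{3j} for j=0..3 gives (1,0), (−√2/2,√2/2), (0,−1), (√2/2,√2/2).
candidate 1: n = (0, 1, 1, 1) → π⊥ ≈ (+0.0000, +0.4142); max(|x|,|y|,|x±y|/√2) = 0.4142 ≤ 0.8 ⇒ ∈ W
candidate 2: n = (1, -1, 1, 0) → π⊥ ≈ (+1.7071, -1.7071); max(|x|,|y|,|x±y|/√2) = 2.4142 > 0.8 ⇒ ∉ W
candidate 3: n = (0, -3, 3, -3) → π⊥ ≈ (+0.0000, -7.2426); max(|x|,|y|,|x±y|/√2) = 7.2426 > 0.8 ⇒ ∉ W
candidate 4: n = (1, 1, 1, 1) → π⊥ ≈ (+1.0000, +0.4142); max(|x|,|y|,|x±y|/√2) = 1.0000 > 0.8 ⇒ ∉ W

1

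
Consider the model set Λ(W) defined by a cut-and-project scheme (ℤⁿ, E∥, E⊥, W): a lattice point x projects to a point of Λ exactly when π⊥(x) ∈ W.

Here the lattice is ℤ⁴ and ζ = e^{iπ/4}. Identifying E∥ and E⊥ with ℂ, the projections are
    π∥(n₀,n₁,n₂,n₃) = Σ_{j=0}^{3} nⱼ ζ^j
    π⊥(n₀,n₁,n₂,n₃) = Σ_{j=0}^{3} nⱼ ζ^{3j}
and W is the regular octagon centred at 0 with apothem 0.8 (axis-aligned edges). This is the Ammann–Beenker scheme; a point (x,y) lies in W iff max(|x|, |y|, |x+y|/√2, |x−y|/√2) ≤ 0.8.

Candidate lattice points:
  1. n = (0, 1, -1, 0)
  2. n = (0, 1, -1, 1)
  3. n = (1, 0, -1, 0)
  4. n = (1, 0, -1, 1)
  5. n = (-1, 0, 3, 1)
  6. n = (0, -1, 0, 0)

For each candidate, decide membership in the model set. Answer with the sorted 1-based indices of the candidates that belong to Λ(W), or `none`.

With ζ = e^{iπ/4} the internal vectors are ζ^0,ζ^3,ζ^6,ζ^9.
candidate 1: n = (0, 1, -1, 0) → π⊥ ≈ (-0.70711, +1.70711); max(|x|,|y|,|x±y|/√2) = 1.70711 > 0.8 ⇒ ∉ W
candidate 2: n = (0, 1, -1, 1) → π⊥ ≈ (+0.00000, +2.41421); max(|x|,|y|,|x±y|/√2) = 2.41421 > 0.8 ⇒ ∉ W
candidate 3: n = (1, 0, -1, 0) → π⊥ ≈ (+1.00000, +1.00000); max(|x|,|y|,|x±y|/√2) = 1.41421 > 0.8 ⇒ ∉ W
candidate 4: n = (1, 0, -1, 1) → π⊥ ≈ (+1.70711, +1.70711); max(|x|,|y|,|x±y|/√2) = 2.41421 > 0.8 ⇒ ∉ W
candidate 5: n = (-1, 0, 3, 1) → π⊥ ≈ (-0.29289, -2.29289); max(|x|,|y|,|x±y|/√2) = 2.29289 > 0.8 ⇒ ∉ W
candidate 6: n = (0, -1, 0, 0) → π⊥ ≈ (+0.70711, -0.70711); max(|x|,|y|,|x±y|/√2) = 1.00000 > 0.8 ⇒ ∉ W

none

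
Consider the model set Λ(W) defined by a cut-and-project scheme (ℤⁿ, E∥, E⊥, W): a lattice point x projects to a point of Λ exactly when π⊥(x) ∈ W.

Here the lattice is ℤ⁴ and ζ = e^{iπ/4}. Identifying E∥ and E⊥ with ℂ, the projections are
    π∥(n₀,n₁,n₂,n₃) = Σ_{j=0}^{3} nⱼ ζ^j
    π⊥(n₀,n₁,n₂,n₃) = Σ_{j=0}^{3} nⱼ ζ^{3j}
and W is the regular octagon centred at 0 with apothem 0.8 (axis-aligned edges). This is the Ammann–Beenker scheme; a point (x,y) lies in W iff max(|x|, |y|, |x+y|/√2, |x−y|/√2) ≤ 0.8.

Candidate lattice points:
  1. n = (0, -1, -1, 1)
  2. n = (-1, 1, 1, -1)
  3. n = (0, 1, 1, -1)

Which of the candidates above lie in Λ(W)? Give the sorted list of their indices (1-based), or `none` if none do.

π⊥(n) = n₀ + n₁ζ³ + n₂ζ⁶ + n₃ζ⁹ where ζ = e^{iπ/4}.
candidate 1: n = (0, -1, -1, 1) → π⊥ ≈ (+1.414214, +1.000000); max(|x|,|y|,|x±y|/√2) = 1.707107 > 0.8 ⇒ ∉ W
candidate 2: n = (-1, 1, 1, -1) → π⊥ ≈ (-2.414214, -1.000000); max(|x|,|y|,|x±y|/√2) = 2.414214 > 0.8 ⇒ ∉ W
candidate 3: n = (0, 1, 1, -1) → π⊥ ≈ (-1.414214, -1.000000); max(|x|,|y|,|x±y|/√2) = 1.707107 > 0.8 ⇒ ∉ W

none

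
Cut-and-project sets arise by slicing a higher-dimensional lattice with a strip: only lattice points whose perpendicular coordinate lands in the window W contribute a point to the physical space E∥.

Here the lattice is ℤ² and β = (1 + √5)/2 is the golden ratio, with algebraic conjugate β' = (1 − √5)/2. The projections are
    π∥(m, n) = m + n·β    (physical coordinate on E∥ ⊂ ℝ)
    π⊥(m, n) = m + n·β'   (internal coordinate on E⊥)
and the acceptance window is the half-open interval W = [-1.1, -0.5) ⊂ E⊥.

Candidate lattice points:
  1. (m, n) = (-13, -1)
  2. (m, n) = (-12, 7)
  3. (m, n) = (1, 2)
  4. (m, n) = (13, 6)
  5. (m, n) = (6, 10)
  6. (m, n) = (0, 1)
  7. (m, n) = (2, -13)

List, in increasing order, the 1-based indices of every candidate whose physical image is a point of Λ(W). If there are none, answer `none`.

Compute β' = (1−√5)/2 = -0.6180, so π⊥(m,n) = m -0.6180·n.
[1] lift (-13,-1): star map gives -12.3820; window check -1.1 ≤ -12.3820 < -0.5 is false → out
[2] lift (-12,7): star map gives -16.3262; window check -1.1 ≤ -16.3262 < -0.5 is false → out
[3] lift (1,2): star map gives -0.2361; window check -1.1 ≤ -0.2361 < -0.5 is false → out
[4] lift (13,6): star map gives 9.2918; window check -1.1 ≤ 9.2918 < -0.5 is false → out
[5] lift (6,10): star map gives -0.1803; window check -1.1 ≤ -0.1803 < -0.5 is false → out
[6] lift (0,1): star map gives -0.6180; window check -1.1 ≤ -0.6180 < -0.5 is true → IN Λ
[7] lift (2,-13): star map gives 10.0344; window check -1.1 ≤ 10.0344 < -0.5 is false → out

6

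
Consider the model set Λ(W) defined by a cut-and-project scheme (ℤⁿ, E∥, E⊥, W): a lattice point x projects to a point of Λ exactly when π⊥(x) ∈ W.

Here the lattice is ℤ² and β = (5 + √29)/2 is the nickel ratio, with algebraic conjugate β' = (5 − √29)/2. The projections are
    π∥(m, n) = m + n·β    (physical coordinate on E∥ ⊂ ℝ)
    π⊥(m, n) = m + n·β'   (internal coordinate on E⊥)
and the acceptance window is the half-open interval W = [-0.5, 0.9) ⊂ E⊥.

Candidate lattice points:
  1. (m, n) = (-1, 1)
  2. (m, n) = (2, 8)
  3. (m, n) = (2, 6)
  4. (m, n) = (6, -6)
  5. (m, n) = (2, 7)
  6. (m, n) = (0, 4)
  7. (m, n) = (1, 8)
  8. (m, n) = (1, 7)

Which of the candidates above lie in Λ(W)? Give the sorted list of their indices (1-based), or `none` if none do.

2, 3, 5, 8

β' = (5−√29)/2 ≈ -0.1926.
candidate 1: (m,n)=(-1,1) → π∥ = -1+1·β ≈ 4.1926, π⊥ = -1+1·β' ≈ -1.1926 ∉ [-0.5, 0.9) ⇒ out
candidate 2: (m,n)=(2,8) → π∥ = 2+8·β ≈ 43.5407, π⊥ = 2+8·β' ≈ 0.4593 ∈ [-0.5, 0.9) ⇒ IN Λ
candidate 3: (m,n)=(2,6) → π∥ = 2+6·β ≈ 33.1555, π⊥ = 2+6·β' ≈ 0.8445 ∈ [-0.5, 0.9) ⇒ IN Λ
candidate 4: (m,n)=(6,-6) → π∥ = 6-6·β ≈ -25.1555, π⊥ = 6-6·β' ≈ 7.1555 ∉ [-0.5, 0.9) ⇒ out
candidate 5: (m,n)=(2,7) → π∥ = 2+7·β ≈ 38.3481, π⊥ = 2+7·β' ≈ 0.6519 ∈ [-0.5, 0.9) ⇒ IN Λ
candidate 6: (m,n)=(0,4) → π∥ = 0+4·β ≈ 20.7703, π⊥ = 0+4·β' ≈ -0.7703 ∉ [-0.5, 0.9) ⇒ out
candidate 7: (m,n)=(1,8) → π∥ = 1+8·β ≈ 42.5407, π⊥ = 1+8·β' ≈ -0.5407 ∉ [-0.5, 0.9) ⇒ out
candidate 8: (m,n)=(1,7) → π∥ = 1+7·β ≈ 37.3481, π⊥ = 1+7·β' ≈ -0.3481 ∈ [-0.5, 0.9) ⇒ IN Λ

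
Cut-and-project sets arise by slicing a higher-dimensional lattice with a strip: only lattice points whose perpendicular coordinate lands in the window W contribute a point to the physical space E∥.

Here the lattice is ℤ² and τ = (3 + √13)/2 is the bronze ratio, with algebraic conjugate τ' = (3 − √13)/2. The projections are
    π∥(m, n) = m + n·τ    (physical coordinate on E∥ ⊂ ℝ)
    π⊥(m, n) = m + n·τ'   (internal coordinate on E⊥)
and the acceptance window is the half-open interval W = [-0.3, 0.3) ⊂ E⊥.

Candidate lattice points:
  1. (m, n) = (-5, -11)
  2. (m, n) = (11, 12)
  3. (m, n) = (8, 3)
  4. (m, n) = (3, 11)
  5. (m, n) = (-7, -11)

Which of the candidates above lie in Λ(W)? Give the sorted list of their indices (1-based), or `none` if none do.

none

Compute τ' = (3−√13)/2 = -0.3028, so π⊥(m,n) = m -0.3028·n.
candidate 1: (m,n)=(-5,-11) → π∥ = -5-11·τ ≈ -41.3305, π⊥ = -5-11·τ' ≈ -1.6695 ∉ [-0.3, 0.3) ⇒ out
candidate 2: (m,n)=(11,12) → π∥ = 11+12·τ ≈ 50.6333, π⊥ = 11+12·τ' ≈ 7.3667 ∉ [-0.3, 0.3) ⇒ out
candidate 3: (m,n)=(8,3) → π∥ = 8+3·τ ≈ 17.9083, π⊥ = 8+3·τ' ≈ 7.0917 ∉ [-0.3, 0.3) ⇒ out
candidate 4: (m,n)=(3,11) → π∥ = 3+11·τ ≈ 39.3305, π⊥ = 3+11·τ' ≈ -0.3305 ∉ [-0.3, 0.3) ⇒ out
candidate 5: (m,n)=(-7,-11) → π∥ = -7-11·τ ≈ -43.3305, π⊥ = -7-11·τ' ≈ -3.6695 ∉ [-0.3, 0.3) ⇒ out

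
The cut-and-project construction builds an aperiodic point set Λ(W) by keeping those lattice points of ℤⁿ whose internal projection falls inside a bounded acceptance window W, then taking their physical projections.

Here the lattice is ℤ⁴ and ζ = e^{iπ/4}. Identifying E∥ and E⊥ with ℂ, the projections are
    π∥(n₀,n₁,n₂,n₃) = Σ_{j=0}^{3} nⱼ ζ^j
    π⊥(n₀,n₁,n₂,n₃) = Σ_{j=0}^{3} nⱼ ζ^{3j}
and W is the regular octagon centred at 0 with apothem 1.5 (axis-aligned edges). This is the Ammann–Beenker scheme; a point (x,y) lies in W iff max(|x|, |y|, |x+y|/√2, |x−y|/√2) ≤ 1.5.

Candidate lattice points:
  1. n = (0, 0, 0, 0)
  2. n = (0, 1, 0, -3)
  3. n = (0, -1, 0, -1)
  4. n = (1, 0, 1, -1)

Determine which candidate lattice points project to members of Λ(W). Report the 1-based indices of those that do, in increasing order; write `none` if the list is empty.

Internal map: ζ^{3j} for j=0..3 gives (1,0), (−√2/2,√2/2), (0,−1), (√2/2,√2/2).
#1 (0, 0, 0, 0): internal (0.0000, 0.0000); octagon support 0.0000 vs apothem 1.5 → ∈ W
#2 (0, 1, 0, -3): internal (-2.8284, -1.4142); octagon support 3.0000 vs apothem 1.5 → ∉ W
#3 (0, -1, 0, -1): internal (0.0000, -1.4142); octagon support 1.4142 vs apothem 1.5 → ∈ W
#4 (1, 0, 1, -1): internal (0.2929, -1.7071); octagon support 1.7071 vs apothem 1.5 → ∉ W

1, 3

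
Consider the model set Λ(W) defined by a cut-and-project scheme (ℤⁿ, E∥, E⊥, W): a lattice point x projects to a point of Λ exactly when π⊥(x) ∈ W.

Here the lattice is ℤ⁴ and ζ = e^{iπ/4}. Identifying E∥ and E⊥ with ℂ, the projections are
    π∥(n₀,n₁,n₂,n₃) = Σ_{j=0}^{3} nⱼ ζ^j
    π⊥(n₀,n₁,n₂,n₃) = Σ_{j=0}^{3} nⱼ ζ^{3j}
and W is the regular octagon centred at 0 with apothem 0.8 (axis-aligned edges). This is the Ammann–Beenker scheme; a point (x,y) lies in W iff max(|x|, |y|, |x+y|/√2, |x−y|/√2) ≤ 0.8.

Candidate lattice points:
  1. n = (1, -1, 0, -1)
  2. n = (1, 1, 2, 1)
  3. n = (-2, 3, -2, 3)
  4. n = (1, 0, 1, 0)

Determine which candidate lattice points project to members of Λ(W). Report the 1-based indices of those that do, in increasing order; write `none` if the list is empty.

π⊥(n) = n₀ + n₁ζ³ + n₂ζ⁶ + n₃ζ⁹ where ζ = e^{iπ/4}.
#1 (1, -1, 0, -1): internal (1.0000, -1.4142); octagon support 1.7071 vs apothem 0.8 → ∉ W
#2 (1, 1, 2, 1): internal (1.0000, -0.5858); octagon support 1.1213 vs apothem 0.8 → ∉ W
#3 (-2, 3, -2, 3): internal (-2.0000, 6.2426); octagon support 6.2426 vs apothem 0.8 → ∉ W
#4 (1, 0, 1, 0): internal (1.0000, -1.0000); octagon support 1.4142 vs apothem 0.8 → ∉ W

none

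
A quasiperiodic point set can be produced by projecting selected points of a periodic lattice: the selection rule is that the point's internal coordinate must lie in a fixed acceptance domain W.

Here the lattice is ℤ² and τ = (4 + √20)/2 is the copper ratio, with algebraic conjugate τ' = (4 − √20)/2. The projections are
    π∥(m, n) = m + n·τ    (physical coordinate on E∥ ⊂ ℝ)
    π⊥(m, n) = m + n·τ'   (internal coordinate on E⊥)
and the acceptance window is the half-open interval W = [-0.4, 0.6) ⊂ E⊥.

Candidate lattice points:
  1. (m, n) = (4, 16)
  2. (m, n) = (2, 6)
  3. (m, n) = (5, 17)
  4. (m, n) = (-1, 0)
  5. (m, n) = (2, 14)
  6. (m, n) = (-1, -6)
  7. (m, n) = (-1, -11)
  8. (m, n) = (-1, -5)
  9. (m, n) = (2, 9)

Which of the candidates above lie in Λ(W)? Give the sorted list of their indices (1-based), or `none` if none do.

Numerically τ ≈ 4.2361 and τ' = −1/τ ≈ -0.2361.
#1 (4,16): internal coord 4 + (16)·τ' = +0.2229; +0.2229 ∈ [-0.4, 0.6) → IN Λ
#2 (2,6): internal coord 2 + (6)·τ' = +0.5836; +0.5836 ∈ [-0.4, 0.6) → IN Λ
#3 (5,17): internal coord 5 + (17)·τ' = +0.9868; +0.9868 ∉ [-0.4, 0.6) → out
#4 (-1,0): internal coord -1 + (0)·τ' = -1.0000; -1.0000 ∉ [-0.4, 0.6) → out
#5 (2,14): internal coord 2 + (14)·τ' = -1.3050; -1.3050 ∉ [-0.4, 0.6) → out
#6 (-1,-6): internal coord -1 + (-6)·τ' = +0.4164; +0.4164 ∈ [-0.4, 0.6) → IN Λ
#7 (-1,-11): internal coord -1 + (-11)·τ' = +1.5967; +1.5967 ∉ [-0.4, 0.6) → out
#8 (-1,-5): internal coord -1 + (-5)·τ' = +0.1803; +0.1803 ∈ [-0.4, 0.6) → IN Λ
#9 (2,9): internal coord 2 + (9)·τ' = -0.1246; -0.1246 ∈ [-0.4, 0.6) → IN Λ

1, 2, 6, 8, 9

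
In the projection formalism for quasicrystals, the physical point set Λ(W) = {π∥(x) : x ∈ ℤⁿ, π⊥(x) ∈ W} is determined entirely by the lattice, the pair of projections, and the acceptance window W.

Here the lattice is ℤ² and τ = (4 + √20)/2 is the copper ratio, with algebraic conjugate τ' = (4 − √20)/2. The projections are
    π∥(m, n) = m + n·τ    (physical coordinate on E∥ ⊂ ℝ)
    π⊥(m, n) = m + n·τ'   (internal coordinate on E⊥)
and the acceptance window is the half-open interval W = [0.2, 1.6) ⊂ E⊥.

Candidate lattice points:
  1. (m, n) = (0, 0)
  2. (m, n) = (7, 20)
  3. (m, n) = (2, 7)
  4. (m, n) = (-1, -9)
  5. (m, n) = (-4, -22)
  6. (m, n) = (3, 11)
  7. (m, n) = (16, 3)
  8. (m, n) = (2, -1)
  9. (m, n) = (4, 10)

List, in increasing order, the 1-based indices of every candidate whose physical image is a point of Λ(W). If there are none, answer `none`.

Compute τ' = (4−√20)/2 = -0.23607, so π⊥(m,n) = m -0.23607·n.
[1] lift (0,0): star map gives 0.00000; window check 0.2 ≤ 0.00000 < 1.6 is false → out
[2] lift (7,20): star map gives 2.27864; window check 0.2 ≤ 2.27864 < 1.6 is false → out
[3] lift (2,7): star map gives 0.34752; window check 0.2 ≤ 0.34752 < 1.6 is true → IN Λ
[4] lift (-1,-9): star map gives 1.12461; window check 0.2 ≤ 1.12461 < 1.6 is true → IN Λ
[5] lift (-4,-22): star map gives 1.19350; window check 0.2 ≤ 1.19350 < 1.6 is true → IN Λ
[6] lift (3,11): star map gives 0.40325; window check 0.2 ≤ 0.40325 < 1.6 is true → IN Λ
[7] lift (16,3): star map gives 15.29180; window check 0.2 ≤ 15.29180 < 1.6 is false → out
[8] lift (2,-1): star map gives 2.23607; window check 0.2 ≤ 2.23607 < 1.6 is false → out
[9] lift (4,10): star map gives 1.63932; window check 0.2 ≤ 1.63932 < 1.6 is false → out

3, 4, 5, 6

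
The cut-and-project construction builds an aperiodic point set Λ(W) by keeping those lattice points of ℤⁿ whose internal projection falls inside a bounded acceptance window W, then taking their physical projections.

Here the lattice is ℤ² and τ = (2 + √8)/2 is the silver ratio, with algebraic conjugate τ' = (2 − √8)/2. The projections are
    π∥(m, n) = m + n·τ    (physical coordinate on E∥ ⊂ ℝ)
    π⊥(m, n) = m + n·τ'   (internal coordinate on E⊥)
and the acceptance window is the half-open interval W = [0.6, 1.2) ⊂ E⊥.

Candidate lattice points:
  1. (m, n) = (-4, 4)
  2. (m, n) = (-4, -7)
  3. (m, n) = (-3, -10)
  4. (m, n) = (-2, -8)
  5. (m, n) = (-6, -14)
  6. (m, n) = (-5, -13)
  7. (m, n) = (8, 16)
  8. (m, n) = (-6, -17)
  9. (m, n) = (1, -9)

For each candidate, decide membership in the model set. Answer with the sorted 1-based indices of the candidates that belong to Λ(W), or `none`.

3, 8

Compute τ' = (2−√8)/2 = -0.414214, so π⊥(m,n) = m -0.414214·n.
candidate 1: (m,n)=(-4,4) → π∥ = -4+4·τ ≈ 5.656854, π⊥ = -4+4·τ' ≈ -5.656854 ∉ [0.6, 1.2) ⇒ out
candidate 2: (m,n)=(-4,-7) → π∥ = -4-7·τ ≈ -20.899495, π⊥ = -4-7·τ' ≈ -1.100505 ∉ [0.6, 1.2) ⇒ out
candidate 3: (m,n)=(-3,-10) → π∥ = -3-10·τ ≈ -27.142136, π⊥ = -3-10·τ' ≈ 1.142136 ∈ [0.6, 1.2) ⇒ IN Λ
candidate 4: (m,n)=(-2,-8) → π∥ = -2-8·τ ≈ -21.313708, π⊥ = -2-8·τ' ≈ 1.313708 ∉ [0.6, 1.2) ⇒ out
candidate 5: (m,n)=(-6,-14) → π∥ = -6-14·τ ≈ -39.798990, π⊥ = -6-14·τ' ≈ -0.201010 ∉ [0.6, 1.2) ⇒ out
candidate 6: (m,n)=(-5,-13) → π∥ = -5-13·τ ≈ -36.384776, π⊥ = -5-13·τ' ≈ 0.384776 ∉ [0.6, 1.2) ⇒ out
candidate 7: (m,n)=(8,16) → π∥ = 8+16·τ ≈ 46.627417, π⊥ = 8+16·τ' ≈ 1.372583 ∉ [0.6, 1.2) ⇒ out
candidate 8: (m,n)=(-6,-17) → π∥ = -6-17·τ ≈ -47.041631, π⊥ = -6-17·τ' ≈ 1.041631 ∈ [0.6, 1.2) ⇒ IN Λ
candidate 9: (m,n)=(1,-9) → π∥ = 1-9·τ ≈ -20.727922, π⊥ = 1-9·τ' ≈ 4.727922 ∉ [0.6, 1.2) ⇒ out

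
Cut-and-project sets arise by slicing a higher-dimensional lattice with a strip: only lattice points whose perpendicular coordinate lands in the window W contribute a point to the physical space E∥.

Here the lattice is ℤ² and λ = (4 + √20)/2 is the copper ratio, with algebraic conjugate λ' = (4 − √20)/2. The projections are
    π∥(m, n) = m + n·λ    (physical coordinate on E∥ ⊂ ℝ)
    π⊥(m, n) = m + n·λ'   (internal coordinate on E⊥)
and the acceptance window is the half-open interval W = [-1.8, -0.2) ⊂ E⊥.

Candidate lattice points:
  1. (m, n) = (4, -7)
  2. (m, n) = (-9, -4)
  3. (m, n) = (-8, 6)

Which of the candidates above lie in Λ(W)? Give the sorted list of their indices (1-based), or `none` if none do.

Compute λ' = (4−√20)/2 = -0.2361, so π⊥(m,n) = m -0.2361·n.
[1] lift (4,-7): star map gives 5.6525; window check -1.8 ≤ 5.6525 < -0.2 is false → out
[2] lift (-9,-4): star map gives -8.0557; window check -1.8 ≤ -8.0557 < -0.2 is false → out
[3] lift (-8,6): star map gives -9.4164; window check -1.8 ≤ -9.4164 < -0.2 is false → out

none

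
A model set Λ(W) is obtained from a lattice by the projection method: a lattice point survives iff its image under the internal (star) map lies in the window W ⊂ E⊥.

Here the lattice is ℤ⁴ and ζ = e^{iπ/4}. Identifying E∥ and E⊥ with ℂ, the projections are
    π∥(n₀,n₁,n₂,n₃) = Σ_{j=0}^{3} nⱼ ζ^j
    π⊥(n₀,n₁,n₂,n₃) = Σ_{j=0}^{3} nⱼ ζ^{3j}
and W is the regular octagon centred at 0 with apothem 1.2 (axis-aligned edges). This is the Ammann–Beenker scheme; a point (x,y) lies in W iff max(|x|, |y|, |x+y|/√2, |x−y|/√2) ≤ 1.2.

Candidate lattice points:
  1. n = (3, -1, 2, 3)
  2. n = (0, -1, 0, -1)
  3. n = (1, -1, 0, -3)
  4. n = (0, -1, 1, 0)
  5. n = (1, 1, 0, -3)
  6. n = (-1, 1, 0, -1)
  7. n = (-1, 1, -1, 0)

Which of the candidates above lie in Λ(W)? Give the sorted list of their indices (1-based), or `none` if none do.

none

With ζ = e^{iπ/4} the internal vectors are ζ^0,ζ^3,ζ^6,ζ^9.
#1 (3, -1, 2, 3): internal (5.8284, -0.5858); octagon support 5.8284 vs apothem 1.2 → ∉ W
#2 (0, -1, 0, -1): internal (0.0000, -1.4142); octagon support 1.4142 vs apothem 1.2 → ∉ W
#3 (1, -1, 0, -3): internal (-0.4142, -2.8284); octagon support 2.8284 vs apothem 1.2 → ∉ W
#4 (0, -1, 1, 0): internal (0.7071, -1.7071); octagon support 1.7071 vs apothem 1.2 → ∉ W
#5 (1, 1, 0, -3): internal (-1.8284, -1.4142); octagon support 2.2929 vs apothem 1.2 → ∉ W
#6 (-1, 1, 0, -1): internal (-2.4142, 0.0000); octagon support 2.4142 vs apothem 1.2 → ∉ W
#7 (-1, 1, -1, 0): internal (-1.7071, 1.7071); octagon support 2.4142 vs apothem 1.2 → ∉ W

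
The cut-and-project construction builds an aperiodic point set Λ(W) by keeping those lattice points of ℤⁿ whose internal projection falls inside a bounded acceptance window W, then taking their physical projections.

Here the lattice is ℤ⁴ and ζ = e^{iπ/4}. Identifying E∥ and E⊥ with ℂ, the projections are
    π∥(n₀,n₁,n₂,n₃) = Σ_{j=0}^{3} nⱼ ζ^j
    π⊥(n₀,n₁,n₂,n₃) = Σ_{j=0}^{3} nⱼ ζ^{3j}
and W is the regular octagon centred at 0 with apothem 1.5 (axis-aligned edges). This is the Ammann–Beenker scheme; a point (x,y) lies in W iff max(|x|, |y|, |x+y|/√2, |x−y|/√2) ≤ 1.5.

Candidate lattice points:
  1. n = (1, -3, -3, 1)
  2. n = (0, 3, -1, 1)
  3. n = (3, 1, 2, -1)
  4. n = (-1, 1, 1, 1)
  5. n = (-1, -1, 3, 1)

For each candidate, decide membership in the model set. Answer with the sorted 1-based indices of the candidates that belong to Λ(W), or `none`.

4

π⊥(n) = n₀ + n₁ζ³ + n₂ζ⁶ + n₃ζ⁹ where ζ = e^{iπ/4}.
candidate 1: n = (1, -3, -3, 1) → π⊥ ≈ (+3.82843, +1.58579); max(|x|,|y|,|x±y|/√2) = 3.82843 > 1.5 ⇒ ∉ W
candidate 2: n = (0, 3, -1, 1) → π⊥ ≈ (-1.41421, +3.82843); max(|x|,|y|,|x±y|/√2) = 3.82843 > 1.5 ⇒ ∉ W
candidate 3: n = (3, 1, 2, -1) → π⊥ ≈ (+1.58579, -2.00000); max(|x|,|y|,|x±y|/√2) = 2.53553 > 1.5 ⇒ ∉ W
candidate 4: n = (-1, 1, 1, 1) → π⊥ ≈ (-1.00000, +0.41421); max(|x|,|y|,|x±y|/√2) = 1.00000 ≤ 1.5 ⇒ ∈ W
candidate 5: n = (-1, -1, 3, 1) → π⊥ ≈ (+0.41421, -3.00000); max(|x|,|y|,|x±y|/√2) = 3.00000 > 1.5 ⇒ ∉ W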